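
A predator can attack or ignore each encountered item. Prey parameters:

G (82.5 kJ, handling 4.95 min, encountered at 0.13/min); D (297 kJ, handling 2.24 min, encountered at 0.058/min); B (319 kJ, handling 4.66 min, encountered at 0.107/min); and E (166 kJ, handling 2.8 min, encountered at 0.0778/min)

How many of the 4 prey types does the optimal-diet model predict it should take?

Rank by E/h (kJ/min): D 133, B 68.5, E 59.3, G 16.7. Include each in turn until the next type's E/h falls below the running intake rate.
Rate on top 1: 15.25. B: 68.5 > 15.25 → include.
Rate on top 2: 31.54. E: 59.3 > 31.54 → include.
Rate on top 3: 34.81. G: 16.7 < 34.81 → exclude; stop.
Optimal diet: D, B, E — 3 of 4 types.

3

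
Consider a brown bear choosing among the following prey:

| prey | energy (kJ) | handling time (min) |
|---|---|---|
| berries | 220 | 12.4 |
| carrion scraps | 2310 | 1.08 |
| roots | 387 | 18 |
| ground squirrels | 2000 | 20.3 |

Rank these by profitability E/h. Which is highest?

In descending order of E/h:
carrion scraps: 2310/1.08 = 2.14e+03 kJ/min
ground squirrels: 2000/20.3 = 98.5 kJ/min
roots: 387/18 = 21.5 kJ/min
berries: 220/12.4 = 17.7 kJ/min

carrion scraps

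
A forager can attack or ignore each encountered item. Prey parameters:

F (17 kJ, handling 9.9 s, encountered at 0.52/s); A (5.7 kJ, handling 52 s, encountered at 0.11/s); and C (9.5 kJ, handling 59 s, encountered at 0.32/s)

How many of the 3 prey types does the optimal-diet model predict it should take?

1

Profitabilities (E/h, kJ/s): F 1.72, C 0.161, A 0.11. Add prey in this order while the next type's profitability exceeds the intake rate on those already taken.
Rate on top 1: 1.438. C: 0.161 < 1.438 → exclude; stop.
Optimal diet: F — 1 of 3 types.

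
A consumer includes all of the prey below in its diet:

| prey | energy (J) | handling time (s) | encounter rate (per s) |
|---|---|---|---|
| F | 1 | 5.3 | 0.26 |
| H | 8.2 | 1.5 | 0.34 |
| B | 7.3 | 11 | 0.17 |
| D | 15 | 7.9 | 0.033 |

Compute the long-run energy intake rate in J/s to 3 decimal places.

0.953 J/s

R = (0.26×1 + 0.34×8.2 + 0.17×7.3 + 0.033×15) / (1 + 0.26×5.3 + 0.34×1.5 + 0.17×11 + 0.033×7.9) = 4.784/5.019 = 0.9532 J/s.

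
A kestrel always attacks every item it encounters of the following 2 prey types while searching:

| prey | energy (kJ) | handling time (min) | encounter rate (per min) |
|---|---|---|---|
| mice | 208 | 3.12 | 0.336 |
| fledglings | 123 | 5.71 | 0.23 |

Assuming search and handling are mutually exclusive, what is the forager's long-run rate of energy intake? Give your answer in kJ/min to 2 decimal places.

R = (0.336×208 + 0.23×123) / (1 + 0.336×3.12 + 0.23×5.71) = 98.18/3.362 = 29.21 kJ/min.

29.21 kJ/min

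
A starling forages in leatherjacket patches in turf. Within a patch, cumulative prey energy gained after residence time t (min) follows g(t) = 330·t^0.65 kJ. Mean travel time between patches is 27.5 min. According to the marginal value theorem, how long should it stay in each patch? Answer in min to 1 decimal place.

By the marginal value theorem, leave when the instantaneous gain rate g'(t) equals the habitat-wide average g(t)/(T + t).
g'(t) = 0.65·330·t^-0.35. Setting 0.65·330·t^-0.35 = 330·t^0.65/(27.5+t) gives 0.65(27.5+t) = t, so 0.35·t = 0.65×27.5.
t* = 0.65×27.5/0.35 = 51.07 min.

51.1 min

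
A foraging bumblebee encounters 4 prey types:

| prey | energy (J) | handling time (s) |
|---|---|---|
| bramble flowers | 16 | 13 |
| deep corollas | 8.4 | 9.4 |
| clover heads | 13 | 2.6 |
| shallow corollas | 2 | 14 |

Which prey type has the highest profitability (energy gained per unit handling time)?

Profitability E/h (J/s): bramble flowers = 16/13 = 1.23, deep corollas = 8.4/9.4 = 0.894, clover heads = 13/2.6 = 5, shallow corollas = 2/14 = 0.143.
Ranked: clover heads > bramble flowers > deep corollas > shallow corollas.

clover heads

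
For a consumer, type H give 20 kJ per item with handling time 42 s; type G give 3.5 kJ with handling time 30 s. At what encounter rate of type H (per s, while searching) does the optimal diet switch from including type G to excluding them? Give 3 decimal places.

0.008 per s

At the threshold, the rate on type H alone equals the profitability of type G: λ·20/(1 + λ·42) = 3.5/30 = 0.1167.
Rearranging, λ(20 − 0.1167×42) = 0.1167, so λ = 0.1167/15.1 = 0.007726 per s.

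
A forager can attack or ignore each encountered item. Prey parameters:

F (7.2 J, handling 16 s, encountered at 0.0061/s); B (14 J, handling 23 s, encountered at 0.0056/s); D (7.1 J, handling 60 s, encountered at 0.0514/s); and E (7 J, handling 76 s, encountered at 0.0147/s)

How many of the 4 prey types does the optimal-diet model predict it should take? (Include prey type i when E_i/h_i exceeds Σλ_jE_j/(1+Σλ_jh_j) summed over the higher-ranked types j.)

Rank by E/h (J/s): B 0.609, F 0.45, D 0.118, E 0.0921. Include each in turn until the next type's E/h falls below the running intake rate.
Rate on top 1: 0.06945. F: 0.45 > 0.06945 → include.
Rate on top 2: 0.09974. D: 0.118 > 0.09974 → include.
Rate on top 3: 0.113. E: 0.0921 < 0.113 → exclude; stop.
Optimal diet: B, F, D — 3 of 4 types.

3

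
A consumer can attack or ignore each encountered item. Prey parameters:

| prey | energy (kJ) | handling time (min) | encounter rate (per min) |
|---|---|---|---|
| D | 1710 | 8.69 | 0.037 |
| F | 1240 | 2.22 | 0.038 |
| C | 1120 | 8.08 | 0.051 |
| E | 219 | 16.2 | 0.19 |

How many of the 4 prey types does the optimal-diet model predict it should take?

3

Rank by E/h (kJ/min): F 559, D 197, C 139, E 13.5. Include each in turn until the next type's E/h falls below the running intake rate.
Rate on top 1: 43.45. D: 197 > 43.45 → include.
Rate on top 2: 78.52. C: 139 > 78.52 → include.
Rate on top 3: 92.14. E: 13.5 < 92.14 → exclude; stop.
Optimal diet: F, D, C — 3 of 4 types.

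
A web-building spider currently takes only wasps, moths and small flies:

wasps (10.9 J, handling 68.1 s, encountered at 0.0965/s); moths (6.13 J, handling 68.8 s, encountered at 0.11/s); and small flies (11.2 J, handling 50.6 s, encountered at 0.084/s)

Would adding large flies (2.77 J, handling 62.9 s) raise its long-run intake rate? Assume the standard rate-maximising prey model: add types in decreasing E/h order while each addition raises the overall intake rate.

On wasps, moths and small flies alone, R = ΣλE/(1+Σλh) = 2.667/19.39 = 0.1375 J/s.
large flies: E/h = 2.77/62.9 = 0.04404 J/s.
0.04404 < 0.1375, so adding large flies would lower the average — exclude it.

No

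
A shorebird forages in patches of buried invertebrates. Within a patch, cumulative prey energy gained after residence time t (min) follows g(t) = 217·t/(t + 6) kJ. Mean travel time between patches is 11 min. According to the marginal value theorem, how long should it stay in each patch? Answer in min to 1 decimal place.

8.1 min

Maximise g(t)/(T+t): set derivative to zero → g'(t)(T+t) = g(t).
g'(t) = 217·6/(t + 6)². Setting 217·6/(t+6)² = 217t/[(t+6)(11+t)] gives 6(11+t) = t(t+6), so t² = 6×11 = 66.
t* = √66 = 8.124 min.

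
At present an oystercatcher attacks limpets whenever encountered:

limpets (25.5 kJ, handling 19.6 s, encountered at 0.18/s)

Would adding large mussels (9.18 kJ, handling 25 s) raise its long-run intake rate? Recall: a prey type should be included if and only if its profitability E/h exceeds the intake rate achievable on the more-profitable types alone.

Intake rate on the current diet: R = (0.18×25.5) / (1 + 0.18×19.6) = 4.59/4.528 = 1.014 kJ/s.
Profitability of large mussels: 9.18/25 = 0.3672 kJ/s.
0.3672 < 1.014, so adding large mussels would lower the average — exclude it.

No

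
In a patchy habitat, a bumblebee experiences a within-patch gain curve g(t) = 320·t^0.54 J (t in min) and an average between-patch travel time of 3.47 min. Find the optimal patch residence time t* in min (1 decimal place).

4.1 min

By the marginal value theorem, leave when the instantaneous gain rate g'(t) equals the habitat-wide average g(t)/(T + t).
g'(t) = 0.54·320·t^-0.46. Setting 0.54·320·t^-0.46 = 320·t^0.54/(3.47+t) gives 0.54(3.47+t) = t, so 0.46·t = 0.54×3.47.
t* = 0.54×3.47/0.46 = 4.073 min.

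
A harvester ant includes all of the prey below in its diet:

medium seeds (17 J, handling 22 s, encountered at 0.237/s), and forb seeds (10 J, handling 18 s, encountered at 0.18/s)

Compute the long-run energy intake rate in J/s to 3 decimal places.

R = (0.237×17 + 0.18×10) / (1 + 0.237×22 + 0.18×18) = 5.829/9.454 = 0.6166 J/s.

0.617 J/s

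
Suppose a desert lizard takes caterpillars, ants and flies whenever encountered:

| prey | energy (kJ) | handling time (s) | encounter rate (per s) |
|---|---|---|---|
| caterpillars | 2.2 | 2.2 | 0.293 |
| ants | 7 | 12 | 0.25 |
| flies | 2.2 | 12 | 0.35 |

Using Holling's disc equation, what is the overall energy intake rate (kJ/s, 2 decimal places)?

0.36 kJ/s

R = (0.293×2.2 + 0.25×7 + 0.35×2.2) / (1 + 0.293×2.2 + 0.25×12 + 0.35×12) = 3.165/8.845 = 0.3578 kJ/s.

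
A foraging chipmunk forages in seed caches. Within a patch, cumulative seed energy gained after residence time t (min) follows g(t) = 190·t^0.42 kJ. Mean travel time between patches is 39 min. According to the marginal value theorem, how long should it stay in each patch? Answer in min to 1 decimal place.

Optimal t* satisfies g'(t*) = g(t*)/(T + t*).
g'(t) = 0.42·190·t^-0.58. Setting 0.42·190·t^-0.58 = 190·t^0.42/(39+t) gives 0.42(39+t) = t, so 0.58·t = 0.42×39.
t* = 0.42×39/0.58 = 28.24 min.

28.2 min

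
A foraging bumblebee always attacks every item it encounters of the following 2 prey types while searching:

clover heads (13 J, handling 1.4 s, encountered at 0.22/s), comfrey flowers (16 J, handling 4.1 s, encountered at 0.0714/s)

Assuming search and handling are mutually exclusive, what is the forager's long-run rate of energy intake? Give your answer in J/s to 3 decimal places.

2.500 J/s

R = (0.22×13 + 0.0714×16) / (1 + 0.22×1.4 + 0.0714×4.1) = 4.002/1.601 = 2.5 J/s.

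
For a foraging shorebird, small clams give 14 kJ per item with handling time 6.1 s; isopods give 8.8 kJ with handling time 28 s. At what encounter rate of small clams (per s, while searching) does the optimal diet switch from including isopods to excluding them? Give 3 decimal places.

0.026 per s

The zero-one rule: include isopods iff E₂/h₂ > λE₁/(1+λh₁). Equality gives the switch point.
λE₁h₂ = E₂ + λE₂h₁ ⇒ λ = E₂/(E₁h₂ − E₂h₁) = 8.8/(392 − 53.68) = 0.02601 per s.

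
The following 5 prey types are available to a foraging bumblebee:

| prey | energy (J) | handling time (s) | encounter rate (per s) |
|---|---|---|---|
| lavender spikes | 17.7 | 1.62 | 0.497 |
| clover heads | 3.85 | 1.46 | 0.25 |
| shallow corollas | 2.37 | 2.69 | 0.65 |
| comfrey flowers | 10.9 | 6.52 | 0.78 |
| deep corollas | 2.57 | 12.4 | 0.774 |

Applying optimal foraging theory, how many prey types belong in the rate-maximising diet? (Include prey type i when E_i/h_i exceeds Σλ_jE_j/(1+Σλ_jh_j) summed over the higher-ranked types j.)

1

E/h in descending order: lavender spikes 10.9, clover heads 2.64, comfrey flowers 1.67, shallow corollas 0.881, deep corollas 0.207 J/s. The optimal diet is the largest prefix of this list for which every included type satisfies E_i/h_i > R on the types above it.
Rate on top 1: 4.873. clover heads: 2.64 < 4.873 → exclude; stop.
Optimal diet: lavender spikes — 1 of 5 types.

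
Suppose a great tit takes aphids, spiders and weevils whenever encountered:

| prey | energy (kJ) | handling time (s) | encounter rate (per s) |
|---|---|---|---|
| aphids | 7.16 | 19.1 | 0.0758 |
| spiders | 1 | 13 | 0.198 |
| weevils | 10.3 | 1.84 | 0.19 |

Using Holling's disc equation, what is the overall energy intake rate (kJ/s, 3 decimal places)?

R = Σλ_iE_i / (1 + Σλ_ih_i)
Numerator: 0.0758×7.16 + 0.198×1 + 0.19×10.3 = 2.698
Denominator: 1 + 0.0758×19.1 + 0.198×13 + 0.19×1.84 = 5.371
R = 2.698/5.371 = 0.5022 kJ/s

0.502 kJ/s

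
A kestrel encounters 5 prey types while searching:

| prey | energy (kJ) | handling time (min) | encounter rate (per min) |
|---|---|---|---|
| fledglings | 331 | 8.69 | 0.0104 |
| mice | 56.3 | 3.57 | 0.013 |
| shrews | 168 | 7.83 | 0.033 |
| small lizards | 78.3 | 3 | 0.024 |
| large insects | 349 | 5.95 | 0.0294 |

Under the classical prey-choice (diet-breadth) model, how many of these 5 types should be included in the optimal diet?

5

E/h in descending order: large insects 58.7, fledglings 38.1, small lizards 26.1, shrews 21.5, mice 15.8 kJ/min. The optimal diet is the largest prefix of this list for which every included type satisfies E_i/h_i > R on the types above it.
Rate on top 1: 8.733. fledglings: 38.1 > 8.733 → include.
Rate on top 2: 10.83. small lizards: 26.1 > 10.83 → include.
Rate on top 3: 11.65. shrews: 21.5 > 11.65 → include.
Rate on top 4: 13.24. mice: 15.8 > 13.24 → include.
Optimal diet: large insects, fledglings, small lizards, shrews, mice — 5 of 5 types.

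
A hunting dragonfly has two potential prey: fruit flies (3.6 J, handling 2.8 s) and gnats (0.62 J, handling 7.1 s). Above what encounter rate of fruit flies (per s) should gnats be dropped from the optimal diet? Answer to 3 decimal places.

At the threshold, the rate on fruit flies alone equals the profitability of gnats: λ·3.6/(1 + λ·2.8) = 0.62/7.1 = 0.08732.
Rearranging, λ(3.6 − 0.08732×2.8) = 0.08732, so λ = 0.08732/3.355 = 0.02602 per s.

0.026 per s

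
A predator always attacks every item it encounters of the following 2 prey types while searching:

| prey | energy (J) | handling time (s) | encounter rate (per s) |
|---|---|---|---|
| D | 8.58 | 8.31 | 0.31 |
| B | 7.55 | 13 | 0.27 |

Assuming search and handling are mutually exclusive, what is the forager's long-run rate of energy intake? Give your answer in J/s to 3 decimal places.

0.663 J/s

R = Σλ_iE_i / (1 + Σλ_ih_i)
Numerator: 0.31×8.58 + 0.27×7.55 = 4.698
Denominator: 1 + 0.31×8.31 + 0.27×13 = 7.086
R = 4.698/7.086 = 0.663 J/s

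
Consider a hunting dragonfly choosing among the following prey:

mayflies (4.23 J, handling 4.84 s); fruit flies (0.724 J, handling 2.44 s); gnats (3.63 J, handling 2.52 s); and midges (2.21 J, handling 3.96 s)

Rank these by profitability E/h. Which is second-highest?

mayflies

Profitability E/h (J/s): mayflies = 4.23/4.84 = 0.874, fruit flies = 0.724/2.44 = 0.297, gnats = 3.63/2.52 = 1.44, midges = 2.21/3.96 = 0.558.
Ranked: gnats > mayflies > midges > fruit flies.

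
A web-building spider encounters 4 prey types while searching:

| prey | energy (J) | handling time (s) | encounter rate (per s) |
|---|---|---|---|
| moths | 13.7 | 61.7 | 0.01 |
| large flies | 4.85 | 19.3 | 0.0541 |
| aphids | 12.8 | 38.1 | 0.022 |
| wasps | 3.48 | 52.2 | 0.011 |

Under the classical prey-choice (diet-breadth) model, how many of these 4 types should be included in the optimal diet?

3

Rank by E/h (J/s): aphids 0.336, large flies 0.251, moths 0.222, wasps 0.0667. Include each in turn until the next type's E/h falls below the running intake rate.
Rate on top 1: 0.1532. large flies: 0.251 > 0.1532 → include.
Rate on top 2: 0.1887. moths: 0.222 > 0.1887 → include.
Rate on top 3: 0.1946. wasps: 0.0667 < 0.1946 → exclude; stop.
Optimal diet: aphids, large flies, moths — 3 of 4 types.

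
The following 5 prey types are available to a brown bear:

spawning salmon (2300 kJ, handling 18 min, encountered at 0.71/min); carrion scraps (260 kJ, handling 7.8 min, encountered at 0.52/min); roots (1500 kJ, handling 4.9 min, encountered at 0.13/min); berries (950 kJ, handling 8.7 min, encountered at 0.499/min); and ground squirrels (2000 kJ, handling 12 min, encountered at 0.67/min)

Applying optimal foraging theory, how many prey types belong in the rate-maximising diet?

Profitabilities (E/h, kJ/min): roots 306, ground squirrels 167, spawning salmon 128, berries 109, carrion scraps 33.3. Add prey in this order while the next type's profitability exceeds the intake rate on those already taken.
Rate on top 1: 119.1. ground squirrels: 167 > 119.1 → include.
Rate on top 2: 158.6. spawning salmon: 128 < 158.6 → exclude; stop.
Optimal diet: roots, ground squirrels — 2 of 5 types.

2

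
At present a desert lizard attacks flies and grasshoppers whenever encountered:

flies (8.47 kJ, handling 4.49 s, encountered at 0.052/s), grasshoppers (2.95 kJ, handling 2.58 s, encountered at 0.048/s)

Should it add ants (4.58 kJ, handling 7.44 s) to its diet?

Yes

On flies and grasshoppers alone, R = ΣλE/(1+Σλh) = 0.582/1.357 = 0.4288 kJ/s.
Profitability of ants: 4.58/7.44 = 0.6156 kJ/s.
Since 0.6156 > R, including ants increases the long-run rate.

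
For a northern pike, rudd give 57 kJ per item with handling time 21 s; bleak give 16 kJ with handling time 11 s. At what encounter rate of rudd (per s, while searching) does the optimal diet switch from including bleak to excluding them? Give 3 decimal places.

The zero-one rule: include bleak iff E₂/h₂ > λE₁/(1+λh₁). Equality gives the switch point.
λE₁h₂ = E₂ + λE₂h₁ ⇒ λ = E₂/(E₁h₂ − E₂h₁) = 16/(627 − 336) = 0.05498 per s.

0.055 per s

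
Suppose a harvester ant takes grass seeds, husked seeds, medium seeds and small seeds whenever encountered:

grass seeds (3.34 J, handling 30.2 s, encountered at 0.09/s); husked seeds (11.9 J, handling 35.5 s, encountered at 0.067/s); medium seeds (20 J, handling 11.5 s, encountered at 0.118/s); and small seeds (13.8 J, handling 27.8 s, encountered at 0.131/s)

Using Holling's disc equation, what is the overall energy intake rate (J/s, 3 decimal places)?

0.475 J/s

R = Σλ_iE_i / (1 + Σλ_ih_i)
Numerator: 0.09×3.34 + 0.067×11.9 + 0.118×20 + 0.131×13.8 = 5.266
Denominator: 1 + 0.09×30.2 + 0.067×35.5 + 0.118×11.5 + 0.131×27.8 = 11.1
R = 5.266/11.1 = 0.4746 J/s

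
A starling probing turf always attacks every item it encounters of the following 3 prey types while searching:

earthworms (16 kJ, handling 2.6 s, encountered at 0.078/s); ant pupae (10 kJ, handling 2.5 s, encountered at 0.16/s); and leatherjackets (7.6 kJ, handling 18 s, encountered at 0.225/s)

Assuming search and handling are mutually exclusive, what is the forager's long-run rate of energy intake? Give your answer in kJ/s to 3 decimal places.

R = (0.078×16 + 0.16×10 + 0.225×7.6) / (1 + 0.078×2.6 + 0.16×2.5 + 0.225×18) = 4.558/5.653 = 0.8063 kJ/s.

0.806 kJ/s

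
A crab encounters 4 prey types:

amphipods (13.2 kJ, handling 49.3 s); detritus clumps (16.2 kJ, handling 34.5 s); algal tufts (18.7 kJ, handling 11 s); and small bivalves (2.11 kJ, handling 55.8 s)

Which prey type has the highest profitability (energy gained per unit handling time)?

algal tufts

In descending order of E/h:
algal tufts: 18.7/11 = 1.7 kJ/s
detritus clumps: 16.2/34.5 = 0.47 kJ/s
amphipods: 13.2/49.3 = 0.268 kJ/s
small bivalves: 2.11/55.8 = 0.0378 kJ/s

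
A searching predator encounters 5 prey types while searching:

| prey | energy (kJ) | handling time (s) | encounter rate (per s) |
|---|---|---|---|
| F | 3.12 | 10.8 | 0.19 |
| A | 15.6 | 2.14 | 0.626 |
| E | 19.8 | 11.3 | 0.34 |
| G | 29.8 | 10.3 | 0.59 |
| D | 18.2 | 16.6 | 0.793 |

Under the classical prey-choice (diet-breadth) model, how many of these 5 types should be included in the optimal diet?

1

Profitabilities (E/h, kJ/s): A 7.29, G 2.89, E 1.75, D 1.1, F 0.289. Add prey in this order while the next type's profitability exceeds the intake rate on those already taken.
Rate on top 1: 4.174. G: 2.89 < 4.174 → exclude; stop.
Optimal diet: A — 1 of 5 types.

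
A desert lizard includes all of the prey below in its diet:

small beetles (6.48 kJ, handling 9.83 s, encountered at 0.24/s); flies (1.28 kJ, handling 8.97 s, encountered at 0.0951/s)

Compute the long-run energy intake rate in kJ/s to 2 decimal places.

0.40 kJ/s

R = Σλ_iE_i / (1 + Σλ_ih_i)
Numerator: 0.24×6.48 + 0.0951×1.28 = 1.677
Denominator: 1 + 0.24×9.83 + 0.0951×8.97 = 4.212
R = 1.677/4.212 = 0.3981 kJ/s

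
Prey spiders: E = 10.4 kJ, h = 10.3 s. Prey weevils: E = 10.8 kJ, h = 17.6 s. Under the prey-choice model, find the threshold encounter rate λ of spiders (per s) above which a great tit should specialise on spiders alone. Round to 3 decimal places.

Drop weevils once their profitability E₂/h₂ falls below the rate achievable on spiders alone: E₂/h₂ = λE₁/(1 + λh₁).
Solve for λ: λE₁h₂ = E₂(1 + λh₁) → λ(E₁h₂ − E₂h₁) = E₂ → λ = E₂/(E₁h₂ − E₂h₁).
λ = 10.8/(10.4×17.6 − 10.8×10.3) = 10.8/71.8 = 0.1504 per s.

0.150 per s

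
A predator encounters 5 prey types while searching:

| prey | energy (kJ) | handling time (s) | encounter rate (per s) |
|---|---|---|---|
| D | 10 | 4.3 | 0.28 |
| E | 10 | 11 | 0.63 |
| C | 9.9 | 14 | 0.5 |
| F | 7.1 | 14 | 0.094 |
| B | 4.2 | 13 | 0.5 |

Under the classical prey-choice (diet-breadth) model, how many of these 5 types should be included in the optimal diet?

E/h in descending order: D 2.33, E 0.909, C 0.707, F 0.507, B 0.323 kJ/s. The optimal diet is the largest prefix of this list for which every included type satisfies E_i/h_i > R on the types above it.
Rate on top 1: 1.27. E: 0.909 < 1.27 → exclude; stop.
Optimal diet: D — 1 of 5 types.

1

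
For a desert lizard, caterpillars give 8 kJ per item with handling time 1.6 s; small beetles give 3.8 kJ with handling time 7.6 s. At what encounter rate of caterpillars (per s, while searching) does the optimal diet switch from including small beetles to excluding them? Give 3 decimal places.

At the threshold, the rate on caterpillars alone equals the profitability of small beetles: λ·8/(1 + λ·1.6) = 3.8/7.6 = 0.5.
Rearranging, λ(8 − 0.5×1.6) = 0.5, so λ = 0.5/7.2 = 0.06944 per s.

0.069 per s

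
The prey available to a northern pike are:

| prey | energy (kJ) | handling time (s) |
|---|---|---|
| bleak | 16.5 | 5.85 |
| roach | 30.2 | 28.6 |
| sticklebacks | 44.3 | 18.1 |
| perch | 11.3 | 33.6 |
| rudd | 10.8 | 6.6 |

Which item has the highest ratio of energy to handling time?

Profitability E/h (kJ/s): bleak = 16.5/5.85 = 2.82, roach = 30.2/28.6 = 1.06, sticklebacks = 44.3/18.1 = 2.45, perch = 11.3/33.6 = 0.336, rudd = 10.8/6.6 = 1.64.
Ranked: bleak > sticklebacks > rudd > roach > perch.

bleak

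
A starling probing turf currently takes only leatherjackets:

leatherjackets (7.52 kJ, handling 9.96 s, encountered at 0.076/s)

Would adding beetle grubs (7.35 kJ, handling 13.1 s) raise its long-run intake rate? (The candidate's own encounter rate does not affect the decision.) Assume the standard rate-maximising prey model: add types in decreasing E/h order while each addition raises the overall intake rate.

Yes

Current rate: (0.076×7.52)/(1 + 0.076×9.96) = 0.3253 kJ/s.
Profitability of beetle grubs: 7.35/13.1 = 0.5611 kJ/s.
0.5611 > 0.3253, so adding beetle grubs raises the average — include it.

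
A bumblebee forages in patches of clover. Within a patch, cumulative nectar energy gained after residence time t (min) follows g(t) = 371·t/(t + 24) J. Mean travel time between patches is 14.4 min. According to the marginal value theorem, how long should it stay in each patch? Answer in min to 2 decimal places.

18.59 min

By the marginal value theorem, leave when the instantaneous gain rate g'(t) equals the habitat-wide average g(t)/(T + t).
g'(t) = 371·24/(t + 24)². Setting 371·24/(t+24)² = 371t/[(t+24)(14.4+t)] gives 24(14.4+t) = t(t+24), so t² = 24×14.4 = 345.6.
t* = √345.6 = 18.59 min.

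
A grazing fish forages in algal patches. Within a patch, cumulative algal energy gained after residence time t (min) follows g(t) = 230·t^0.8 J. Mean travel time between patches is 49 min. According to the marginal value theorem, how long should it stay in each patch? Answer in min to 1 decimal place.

By the marginal value theorem, leave when the instantaneous gain rate g'(t) equals the habitat-wide average g(t)/(T + t).
g'(t) = 0.8·230·t^-0.2. Setting 0.8·230·t^-0.2 = 230·t^0.8/(49+t) gives 0.8(49+t) = t, so 0.20·t = 0.8×49.
t* = 0.8×49/0.20 = 196 min.

196.0 min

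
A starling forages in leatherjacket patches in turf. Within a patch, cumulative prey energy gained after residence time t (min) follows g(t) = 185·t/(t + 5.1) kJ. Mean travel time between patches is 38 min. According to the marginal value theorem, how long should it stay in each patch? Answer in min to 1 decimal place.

13.9 min

Maximise g(t)/(T+t): set derivative to zero → g'(t)(T+t) = g(t).
g'(t) = 185·5.1/(t + 5.1)². Setting 185·5.1/(t+5.1)² = 185t/[(t+5.1)(38+t)] gives 5.1(38+t) = t(t+5.1), so t² = 5.1×38 = 193.8.
t* = √193.8 = 13.92 min.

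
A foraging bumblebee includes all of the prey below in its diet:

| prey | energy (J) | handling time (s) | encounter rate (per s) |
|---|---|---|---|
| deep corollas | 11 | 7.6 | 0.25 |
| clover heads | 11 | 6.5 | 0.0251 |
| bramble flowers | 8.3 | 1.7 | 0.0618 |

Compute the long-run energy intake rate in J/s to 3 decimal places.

1.117 J/s

R = (0.25×11 + 0.0251×11 + 0.0618×8.3) / (1 + 0.25×7.6 + 0.0251×6.5 + 0.0618×1.7) = 3.539/3.168 = 1.117 J/s.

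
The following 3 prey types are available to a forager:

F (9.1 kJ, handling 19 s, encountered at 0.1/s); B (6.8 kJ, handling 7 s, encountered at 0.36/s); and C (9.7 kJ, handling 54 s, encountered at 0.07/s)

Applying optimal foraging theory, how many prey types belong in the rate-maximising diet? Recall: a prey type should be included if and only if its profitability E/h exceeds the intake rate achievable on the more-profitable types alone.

E/h in descending order: B 0.971, F 0.479, C 0.18 kJ/s. The optimal diet is the largest prefix of this list for which every included type satisfies E_i/h_i > R on the types above it.
Rate on top 1: 0.6955. F: 0.479 < 0.6955 → exclude; stop.
Optimal diet: B — 1 of 3 types.

1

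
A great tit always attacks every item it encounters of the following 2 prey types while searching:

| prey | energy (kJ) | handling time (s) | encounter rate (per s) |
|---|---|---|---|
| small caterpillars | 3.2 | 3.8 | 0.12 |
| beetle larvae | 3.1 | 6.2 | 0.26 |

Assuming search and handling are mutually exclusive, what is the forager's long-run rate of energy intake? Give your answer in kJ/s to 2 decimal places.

0.39 kJ/s

R = (0.12×3.2 + 0.26×3.1) / (1 + 0.12×3.8 + 0.26×6.2) = 1.19/3.068 = 0.3879 kJ/s.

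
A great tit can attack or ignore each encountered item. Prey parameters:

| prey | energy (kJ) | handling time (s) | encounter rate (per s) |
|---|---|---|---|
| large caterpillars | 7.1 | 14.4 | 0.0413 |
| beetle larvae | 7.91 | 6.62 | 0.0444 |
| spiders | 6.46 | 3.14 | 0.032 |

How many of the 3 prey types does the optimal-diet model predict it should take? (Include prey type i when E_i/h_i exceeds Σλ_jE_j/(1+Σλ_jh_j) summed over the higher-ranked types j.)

E/h in descending order: spiders 2.06, beetle larvae 1.19, large caterpillars 0.493 kJ/s. The optimal diet is the largest prefix of this list for which every included type satisfies E_i/h_i > R on the types above it.
Rate on top 1: 0.1878. beetle larvae: 1.19 > 0.1878 → include.
Rate on top 2: 0.4001. large caterpillars: 0.493 > 0.4001 → include.
Optimal diet: spiders, beetle larvae, large caterpillars — 3 of 3 types.

3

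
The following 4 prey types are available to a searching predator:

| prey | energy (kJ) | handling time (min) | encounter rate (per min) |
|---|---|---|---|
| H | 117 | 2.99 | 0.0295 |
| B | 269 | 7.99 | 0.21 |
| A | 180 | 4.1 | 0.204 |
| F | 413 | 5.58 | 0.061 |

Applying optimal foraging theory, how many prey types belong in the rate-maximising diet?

Profitabilities (E/h, kJ/min): F 74, A 43.9, H 39.1, B 33.7. Add prey in this order while the next type's profitability exceeds the intake rate on those already taken.
Rate on top 1: 18.8. A: 43.9 > 18.8 → include.
Rate on top 2: 28.44. H: 39.1 > 28.44 → include.
Rate on top 3: 28.86. B: 33.7 > 28.86 → include.
Optimal diet: F, A, H, B — 4 of 4 types.

4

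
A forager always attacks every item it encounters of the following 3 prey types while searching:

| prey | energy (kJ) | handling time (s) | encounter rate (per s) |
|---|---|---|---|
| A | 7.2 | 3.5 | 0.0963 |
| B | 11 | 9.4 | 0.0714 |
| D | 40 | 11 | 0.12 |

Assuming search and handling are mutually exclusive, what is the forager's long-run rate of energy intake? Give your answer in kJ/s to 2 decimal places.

1.89 kJ/s

R = (0.0963×7.2 + 0.0714×11 + 0.12×40) / (1 + 0.0963×3.5 + 0.0714×9.4 + 0.12×11) = 6.279/3.328 = 1.887 kJ/s.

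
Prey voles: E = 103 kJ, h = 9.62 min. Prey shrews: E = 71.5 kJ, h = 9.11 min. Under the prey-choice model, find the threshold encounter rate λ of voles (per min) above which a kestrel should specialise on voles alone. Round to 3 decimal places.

The zero-one rule: include shrews iff E₂/h₂ > λE₁/(1+λh₁). Equality gives the switch point.
λE₁h₂ = E₂ + λE₂h₁ ⇒ λ = E₂/(E₁h₂ − E₂h₁) = 71.5/(938.3 − 687.8) = 0.2854 per min.

0.285 per min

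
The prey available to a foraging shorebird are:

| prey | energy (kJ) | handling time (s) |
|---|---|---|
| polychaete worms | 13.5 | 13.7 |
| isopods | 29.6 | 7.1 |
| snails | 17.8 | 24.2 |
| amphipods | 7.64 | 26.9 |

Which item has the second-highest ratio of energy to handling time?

polychaete worms

Profitability E/h (kJ/s): polychaete worms = 13.5/13.7 = 0.985, isopods = 29.6/7.1 = 4.17, snails = 17.8/24.2 = 0.736, amphipods = 7.64/26.9 = 0.284.
Ranked: isopods > polychaete worms > snails > amphipods.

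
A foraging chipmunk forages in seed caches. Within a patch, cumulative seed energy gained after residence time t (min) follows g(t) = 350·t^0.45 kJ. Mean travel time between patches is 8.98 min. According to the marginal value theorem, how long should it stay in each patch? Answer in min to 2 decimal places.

By the marginal value theorem, leave when the instantaneous gain rate g'(t) equals the habitat-wide average g(t)/(T + t).
g'(t) = 0.45·350·t^-0.55. Setting 0.45·350·t^-0.55 = 350·t^0.45/(8.98+t) gives 0.45(8.98+t) = t, so 0.55·t = 0.45×8.98.
t* = 0.45×8.98/0.55 = 7.347 min.

7.35 min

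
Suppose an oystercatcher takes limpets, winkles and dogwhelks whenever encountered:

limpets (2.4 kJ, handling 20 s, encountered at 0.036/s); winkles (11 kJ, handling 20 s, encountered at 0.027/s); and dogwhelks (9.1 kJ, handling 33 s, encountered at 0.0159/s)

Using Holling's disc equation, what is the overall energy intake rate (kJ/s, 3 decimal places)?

0.190 kJ/s

Energy encountered per unit search time: 0.036×2.4 + 0.027×11 + 0.0159×9.1 = 0.5281 kJ/s.
Handling time per unit search time: 0.036×20 + 0.027×20 + 0.0159×33 = 1.785.
Rate = 0.5281/(1 + 1.785) = 0.1896 kJ/s.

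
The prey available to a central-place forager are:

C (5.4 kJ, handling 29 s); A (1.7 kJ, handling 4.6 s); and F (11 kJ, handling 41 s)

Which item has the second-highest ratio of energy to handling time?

F

In descending order of E/h:
A: 1.7/4.6 = 0.37 kJ/s
F: 11/41 = 0.268 kJ/s
C: 5.4/29 = 0.186 kJ/s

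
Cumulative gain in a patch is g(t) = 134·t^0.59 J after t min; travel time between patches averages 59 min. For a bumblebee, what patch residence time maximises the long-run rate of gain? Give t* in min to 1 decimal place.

Maximise g(t)/(T+t): set derivative to zero → g'(t)(T+t) = g(t).
g'(t) = 0.59·134·t^-0.41. Setting 0.59·134·t^-0.41 = 134·t^0.59/(59+t) gives 0.59(59+t) = t, so 0.41·t = 0.59×59.
t* = 0.59×59/0.41 = 84.9 min.

84.9 min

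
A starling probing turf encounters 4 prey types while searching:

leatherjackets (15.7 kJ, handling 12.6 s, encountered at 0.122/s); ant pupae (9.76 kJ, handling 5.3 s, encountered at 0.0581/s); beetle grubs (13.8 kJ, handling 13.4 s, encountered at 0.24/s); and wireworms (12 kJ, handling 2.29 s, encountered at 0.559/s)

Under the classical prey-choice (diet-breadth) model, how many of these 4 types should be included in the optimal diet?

Rank by E/h (kJ/s): wireworms 5.24, ant pupae 1.84, leatherjackets 1.25, beetle grubs 1.03. Include each in turn until the next type's E/h falls below the running intake rate.
Rate on top 1: 2.942. ant pupae: 1.84 < 2.942 → exclude; stop.
Optimal diet: wireworms — 1 of 4 types.

1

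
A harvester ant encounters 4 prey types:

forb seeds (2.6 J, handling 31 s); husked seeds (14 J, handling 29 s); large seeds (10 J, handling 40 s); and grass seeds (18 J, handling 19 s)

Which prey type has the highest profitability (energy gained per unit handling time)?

Profitability E/h (J/s): forb seeds = 2.6/31 = 0.0839, husked seeds = 14/29 = 0.483, large seeds = 10/40 = 0.25, grass seeds = 18/19 = 0.947.
Ranked: grass seeds > husked seeds > large seeds > forb seeds.

grass seeds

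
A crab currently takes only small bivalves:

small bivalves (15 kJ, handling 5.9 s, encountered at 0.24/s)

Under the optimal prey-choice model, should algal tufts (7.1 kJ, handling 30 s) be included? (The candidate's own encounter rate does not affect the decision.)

No

On small bivalves alone, R = ΣλE/(1+Σλh) = 3.6/2.416 = 1.49 kJ/s.
algal tufts: E/h = 7.1/30 = 0.2367 kJ/s.
0.2367 < 1.49, so adding algal tufts would lower the average — exclude it.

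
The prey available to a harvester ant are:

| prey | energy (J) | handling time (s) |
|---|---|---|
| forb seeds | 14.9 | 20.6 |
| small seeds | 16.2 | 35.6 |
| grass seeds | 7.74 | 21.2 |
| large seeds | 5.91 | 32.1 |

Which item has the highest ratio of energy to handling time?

forb seeds

Profitability E/h (J/s): forb seeds = 14.9/20.6 = 0.723, small seeds = 16.2/35.6 = 0.455, grass seeds = 7.74/21.2 = 0.365, large seeds = 5.91/32.1 = 0.184.
Ranked: forb seeds > small seeds > grass seeds > large seeds.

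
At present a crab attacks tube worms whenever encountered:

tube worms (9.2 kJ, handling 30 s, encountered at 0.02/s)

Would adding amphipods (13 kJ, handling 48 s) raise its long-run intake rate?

Intake rate on the current diet: R = (0.02×9.2) / (1 + 0.02×30) = 0.184/1.6 = 0.115 kJ/s.
Profitability of amphipods: 13/48 = 0.2708 kJ/s.
0.2708 > 0.115, so adding amphipods raises the average — include it.

Yes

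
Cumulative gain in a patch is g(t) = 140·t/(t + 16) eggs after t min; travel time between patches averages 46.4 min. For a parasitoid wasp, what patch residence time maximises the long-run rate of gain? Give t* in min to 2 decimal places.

By the marginal value theorem, leave when the instantaneous gain rate g'(t) equals the habitat-wide average g(t)/(T + t).
g'(t) = 140·16/(t + 16)². Setting 140·16/(t+16)² = 140t/[(t+16)(46.4+t)] gives 16(46.4+t) = t(t+16), so t² = 16×46.4 = 742.4.
t* = √742.4 = 27.25 min.

27.25 min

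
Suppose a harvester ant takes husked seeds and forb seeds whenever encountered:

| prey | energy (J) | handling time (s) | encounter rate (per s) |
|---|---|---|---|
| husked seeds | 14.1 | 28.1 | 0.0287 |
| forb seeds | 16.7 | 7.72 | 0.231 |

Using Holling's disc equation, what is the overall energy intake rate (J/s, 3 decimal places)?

1.187 J/s

R = Σλ_iE_i / (1 + Σλ_ih_i)
Numerator: 0.0287×14.1 + 0.231×16.7 = 4.262
Denominator: 1 + 0.0287×28.1 + 0.231×7.72 = 3.59
R = 4.262/3.59 = 1.187 J/s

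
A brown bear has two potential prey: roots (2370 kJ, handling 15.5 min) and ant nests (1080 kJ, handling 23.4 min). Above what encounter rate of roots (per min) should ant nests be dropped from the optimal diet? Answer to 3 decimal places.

At the threshold, the rate on roots alone equals the profitability of ant nests: λ·2370/(1 + λ·15.5) = 1080/23.4 = 46.15.
Rearranging, λ(2370 − 46.15×15.5) = 46.15, so λ = 46.15/1655 = 0.02789 per min.

0.028 per min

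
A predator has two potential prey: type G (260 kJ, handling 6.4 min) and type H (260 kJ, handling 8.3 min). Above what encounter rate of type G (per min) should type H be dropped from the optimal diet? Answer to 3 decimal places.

At the threshold, the rate on type G alone equals the profitability of type H: λ·260/(1 + λ·6.4) = 260/8.3 = 31.33.
Rearranging, λ(260 − 31.33×6.4) = 31.33, so λ = 31.33/59.52 = 0.5263 per min.

0.526 per min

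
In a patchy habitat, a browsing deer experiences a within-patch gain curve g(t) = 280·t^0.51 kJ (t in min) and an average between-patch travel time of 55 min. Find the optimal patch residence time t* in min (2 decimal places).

57.24 min

Optimal t* satisfies g'(t*) = g(t*)/(T + t*).
g'(t) = 0.51·280·t^-0.49. Setting 0.51·280·t^-0.49 = 280·t^0.51/(55+t) gives 0.51(55+t) = t, so 0.49·t = 0.51×55.
t* = 0.51×55/0.49 = 57.24 min.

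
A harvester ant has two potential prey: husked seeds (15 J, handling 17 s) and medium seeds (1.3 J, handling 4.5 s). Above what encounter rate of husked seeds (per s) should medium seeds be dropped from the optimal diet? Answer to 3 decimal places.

0.029 per s

The zero-one rule: include medium seeds iff E₂/h₂ > λE₁/(1+λh₁). Equality gives the switch point.
λE₁h₂ = E₂ + λE₂h₁ ⇒ λ = E₂/(E₁h₂ − E₂h₁) = 1.3/(67.5 − 22.1) = 0.02863 per s.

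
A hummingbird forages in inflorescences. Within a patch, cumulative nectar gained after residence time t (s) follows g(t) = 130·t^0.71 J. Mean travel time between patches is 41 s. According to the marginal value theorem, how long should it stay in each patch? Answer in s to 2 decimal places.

By the marginal value theorem, leave when the instantaneous gain rate g'(t) equals the habitat-wide average g(t)/(T + t).
g'(t) = 0.71·130·t^-0.29. Setting 0.71·130·t^-0.29 = 130·t^0.71/(41+t) gives 0.71(41+t) = t, so 0.29·t = 0.71×41.
t* = 0.71×41/0.29 = 100.4 s.

100.38 s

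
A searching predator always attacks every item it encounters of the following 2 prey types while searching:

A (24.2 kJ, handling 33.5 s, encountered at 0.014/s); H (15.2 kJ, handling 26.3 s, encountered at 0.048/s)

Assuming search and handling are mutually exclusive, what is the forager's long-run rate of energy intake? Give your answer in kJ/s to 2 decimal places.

Energy encountered per unit search time: 0.014×24.2 + 0.048×15.2 = 1.068 kJ/s.
Handling time per unit search time: 0.014×33.5 + 0.048×26.3 = 1.731.
Rate = 1.068/(1 + 1.731) = 0.3912 kJ/s.

0.39 kJ/s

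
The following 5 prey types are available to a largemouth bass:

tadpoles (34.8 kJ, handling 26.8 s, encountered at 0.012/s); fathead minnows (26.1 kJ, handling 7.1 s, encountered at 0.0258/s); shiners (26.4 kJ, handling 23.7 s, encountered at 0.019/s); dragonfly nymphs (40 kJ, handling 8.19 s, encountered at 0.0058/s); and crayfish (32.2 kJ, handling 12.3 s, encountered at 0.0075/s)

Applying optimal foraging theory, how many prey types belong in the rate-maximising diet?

E/h in descending order: dragonfly nymphs 4.88, fathead minnows 3.68, crayfish 2.62, tadpoles 1.3, shiners 1.11 kJ/s. The optimal diet is the largest prefix of this list for which every included type satisfies E_i/h_i > R on the types above it.
Rate on top 1: 0.2215. fathead minnows: 3.68 > 0.2215 → include.
Rate on top 2: 0.7357. crayfish: 2.62 > 0.7357 → include.
Rate on top 3: 0.8669. tadpoles: 1.3 > 0.8669 → include.
Rate on top 4: 0.9513. shiners: 1.11 > 0.9513 → include.
Optimal diet: dragonfly nymphs, fathead minnows, crayfish, tadpoles, shiners — 5 of 5 types.

5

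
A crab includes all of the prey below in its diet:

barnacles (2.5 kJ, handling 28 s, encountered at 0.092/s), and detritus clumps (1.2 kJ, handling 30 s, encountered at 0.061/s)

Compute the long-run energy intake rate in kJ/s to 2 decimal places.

0.06 kJ/s

R = (0.092×2.5 + 0.061×1.2) / (1 + 0.092×28 + 0.061×30) = 0.3032/5.406 = 0.05609 kJ/s.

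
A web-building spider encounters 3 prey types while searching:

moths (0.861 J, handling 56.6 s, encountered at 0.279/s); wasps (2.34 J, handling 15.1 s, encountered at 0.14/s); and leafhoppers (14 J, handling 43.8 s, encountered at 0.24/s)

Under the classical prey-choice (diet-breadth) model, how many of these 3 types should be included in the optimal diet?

1

E/h in descending order: leafhoppers 0.32, wasps 0.155, moths 0.0152 J/s. The optimal diet is the largest prefix of this list for which every included type satisfies E_i/h_i > R on the types above it.
Rate on top 1: 0.2919. wasps: 0.155 < 0.2919 → exclude; stop.
Optimal diet: leafhoppers — 1 of 3 types.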